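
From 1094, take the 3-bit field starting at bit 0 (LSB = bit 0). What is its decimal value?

6

v = 10001000110
Shift right by 0: 10001000110
Mask low 3 bits: 110 = 6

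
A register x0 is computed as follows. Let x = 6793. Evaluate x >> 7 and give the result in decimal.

6793 = 1101010001001
shift right by 7 → 0000000110101 = 53
(equivalently, floor(6793 / 128))

53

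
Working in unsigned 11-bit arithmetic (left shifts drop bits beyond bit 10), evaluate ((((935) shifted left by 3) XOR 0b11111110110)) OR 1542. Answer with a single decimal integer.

935 = 01110100111
→ shifted left by 3 (mod 2^11) → 10100111000 = 1336
0b11111110110 = 11111110110
→ XOR → 01011001110 = 718
1542 = 11000000110
→ OR → 11011001110 = 1742

1742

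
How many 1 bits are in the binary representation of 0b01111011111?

n = 1111011111
Count the 1s: 1 + 1 + 1 + 1 + 1 + 1 + 1 + 1 + 1 = 9

9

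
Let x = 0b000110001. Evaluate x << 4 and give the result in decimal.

x = 0000110001
shift left by 4 → 1100010000 = 784
(equivalently, 49 × 2^4 = 49 × 16)

784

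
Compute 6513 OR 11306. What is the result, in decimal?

15739

6513 = 01100101110001
11306 = 10110000101010
 OR → 11110101111011 = 15739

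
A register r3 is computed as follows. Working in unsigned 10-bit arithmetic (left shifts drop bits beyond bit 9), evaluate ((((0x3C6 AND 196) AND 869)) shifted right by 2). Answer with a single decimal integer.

17

0x3C6 = 1111000110
196 = 0011000100
→ AND → 0011000100 = 196
869 = 1101100101
→ AND → 0001000100 = 68
→ shifted right by 2 → 0000010001 = 17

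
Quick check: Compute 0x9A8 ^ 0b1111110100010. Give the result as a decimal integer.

0x9A8 = 0100110101000
b = 1111110100010
XOR → 1011000001010 = 5642

5642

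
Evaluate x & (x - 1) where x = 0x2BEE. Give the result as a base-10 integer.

11244

x = 10101111101110 = 11246
x - 1 = 10101111101101
AND   = 10101111101100 = 11244
(x & (x - 1) clears the lowest set bit of x.)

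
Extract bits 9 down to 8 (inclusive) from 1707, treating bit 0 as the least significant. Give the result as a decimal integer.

v = 011010101011
Shift right by 8: 0110
Mask low 2 bits: 10 = 2

2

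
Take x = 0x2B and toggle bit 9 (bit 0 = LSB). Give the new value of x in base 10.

555

x = 0000101011
bit 9 is currently 0; toggle it via x ^ (1 << 9) = x ^ 512
→ 1000101011 = 555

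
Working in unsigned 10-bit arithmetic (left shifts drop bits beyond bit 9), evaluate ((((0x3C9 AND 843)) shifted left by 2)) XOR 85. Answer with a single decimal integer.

369

0x3C9 = 1111001001
843 = 1101001011
→ AND → 1101001001 = 841
→ shifted left by 2 (mod 2^10) → 0100100100 = 292
85 = 0001010101
→ XOR → 0101110001 = 369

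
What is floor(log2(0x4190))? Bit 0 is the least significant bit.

0x4190 = 100000110010000
The topmost 1 is at position 14 (since 2^14 = 16384 ≤ 16784 < 32768).

14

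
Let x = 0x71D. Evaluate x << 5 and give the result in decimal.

0x71D = 0000011100011101
shift left by 5 → 1110001110100000 = 58272
(equivalently, 1821 × 2^5 = 1821 × 32)

58272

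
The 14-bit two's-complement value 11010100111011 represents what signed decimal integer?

pattern = 11010100111011 (MSB is 1 ⇒ negative)
Invert: 00101011000100, add 1 → 00101011000101 = 2757, so the value is -2757.
(Equivalently: 13627 - 2^14 = 13627 - 16384 = -2757.)

-2757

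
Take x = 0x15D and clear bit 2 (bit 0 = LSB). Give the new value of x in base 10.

x = 0101011101
bit 2 is currently 1; clear it via x & ~(1 << 2) = x & ~4
→ 0101011001 = 345

345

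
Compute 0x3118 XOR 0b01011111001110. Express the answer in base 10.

9942

0x3118 = 11000100011000
b = 01011111001110
XOR → 10011011010110 = 9942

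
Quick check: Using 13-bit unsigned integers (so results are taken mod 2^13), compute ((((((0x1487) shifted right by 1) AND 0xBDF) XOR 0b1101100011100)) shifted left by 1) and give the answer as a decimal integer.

0x1487 = 1010010000111
→ shifted right by 1 → 0101001000011 = 2627
0xBDF = 0101111011111
→ AND → 0101001000011 = 2627
0b1101100011100 = 1101100011100
→ XOR → 1000101011111 = 4447
→ shifted left by 1 (mod 2^13) → 0001010111110 = 702

702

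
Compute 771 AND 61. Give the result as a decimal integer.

771 = 1100000011
61 = 0000111101
AND → 0000000001 = 1

1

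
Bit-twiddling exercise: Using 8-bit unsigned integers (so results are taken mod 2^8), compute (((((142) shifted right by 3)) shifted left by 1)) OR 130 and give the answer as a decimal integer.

142 = 10001110
→ shifted right by 3 → 00010001 = 17
→ shifted left by 1 (mod 2^8) → 00100010 = 34
130 = 10000010
→ OR → 10100010 = 162

162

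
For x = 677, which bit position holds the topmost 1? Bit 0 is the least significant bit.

9

677 = 1010100101
The topmost 1 is at position 9 (since 2^9 = 512 ≤ 677 < 1024).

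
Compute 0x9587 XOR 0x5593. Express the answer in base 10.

0x9587 = 1001010110000111
0x5593 = 0101010110010011
XOR → 1100000000010100 = 49172

49172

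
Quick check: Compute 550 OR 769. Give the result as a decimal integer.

807

550 = 1000100110
769 = 1100000001
 OR → 1100100111 = 807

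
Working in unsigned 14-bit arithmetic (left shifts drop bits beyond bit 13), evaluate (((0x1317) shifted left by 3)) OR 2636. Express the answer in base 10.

0x1317 = 01001100010111
→ shifted left by 3 (mod 2^14) → 01100010111000 = 6328
2636 = 00101001001100
→ OR → 01101011111100 = 6908

6908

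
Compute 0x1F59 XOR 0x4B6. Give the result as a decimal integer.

0x1F59 = 1111101011001
0x4B6 = 0010010110110
XOR → 1101111101111 = 7151

7151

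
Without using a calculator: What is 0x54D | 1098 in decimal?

0x54D = 10101001101
1098 = 10001001010
 OR → 10101001111 = 1359

1359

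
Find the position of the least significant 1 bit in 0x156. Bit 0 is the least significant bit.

1

0x156 = 101010110
Trailing zeros: 1, so the lowest set bit is bit 1 (value 2).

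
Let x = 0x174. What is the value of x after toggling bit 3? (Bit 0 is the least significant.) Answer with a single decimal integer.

x = 101110100
bit 3 is currently 0; toggle it via x ^ (1 << 3) = x ^ 8
→ 101111100 = 380

380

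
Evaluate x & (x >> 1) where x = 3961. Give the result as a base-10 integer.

x = 111101111001 = 3961
x>>1 = 011110111100
AND  = 011100111000 = 1848
(x & (x >> 1) has a 1 wherever x has two consecutive 1 bits.)

1848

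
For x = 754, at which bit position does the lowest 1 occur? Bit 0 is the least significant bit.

754 = 1011110010
Trailing zeros: 1, so the lowest set bit is bit 1 (value 2).

1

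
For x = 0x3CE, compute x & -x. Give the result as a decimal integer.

x = 1111001110 = 974
-x (two's complement) = …0000110010
AND   = 0000000010 = 2
(x & -x isolates the lowest set bit of x.)

2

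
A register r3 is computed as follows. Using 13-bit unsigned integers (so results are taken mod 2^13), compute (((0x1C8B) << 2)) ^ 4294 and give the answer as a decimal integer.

746

0x1C8B = 1110010001011
→ << 2 (mod 2^13) → 1001000101100 = 4652
4294 = 1000011000110
→ ^ → 0001011101010 = 746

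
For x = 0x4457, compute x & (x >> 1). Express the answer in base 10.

3

x = 100010001010111 = 17495
x>>1 = 010001000101011
AND  = 000000000000011 = 3
(x & (x >> 1) has a 1 wherever x has two consecutive 1 bits.)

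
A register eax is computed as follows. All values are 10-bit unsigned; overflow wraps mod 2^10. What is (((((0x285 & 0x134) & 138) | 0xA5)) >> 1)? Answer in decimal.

0x285 = 1010000101
0x134 = 0100110100
→ & → 0000000100 = 4
138 = 0010001010
→ & → 0000000000 = 0
0xA5 = 0010100101
→ | → 0010100101 = 165
→ >> 1 → 0001010010 = 82

82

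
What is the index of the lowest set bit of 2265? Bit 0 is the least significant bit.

0

2265 = 100011011001
Trailing zeros: 0, so the lowest set bit is bit 0 (value 1).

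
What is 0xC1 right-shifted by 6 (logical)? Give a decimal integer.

3

0xC1 = 11000001
shift right by 6 → 00000011 = 3
(equivalently, floor(193 / 64))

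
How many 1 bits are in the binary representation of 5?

5 = 101
Count the 1s: 1 + 1 = 2

2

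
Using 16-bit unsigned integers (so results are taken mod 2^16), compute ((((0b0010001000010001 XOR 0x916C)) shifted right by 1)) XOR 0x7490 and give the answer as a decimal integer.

0b0010001000010001 = 0010001000010001
0x916C = 1001000101101100
→ XOR → 1011001101111101 = 45949
→ shifted right by 1 → 0101100110111110 = 22974
0x7490 = 0111010010010000
→ XOR → 0010110100101110 = 11566

11566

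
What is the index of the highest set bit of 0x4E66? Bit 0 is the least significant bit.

0x4E66 = 100111001100110
The topmost 1 is at position 14 (since 2^14 = 16384 ≤ 20070 < 32768).

14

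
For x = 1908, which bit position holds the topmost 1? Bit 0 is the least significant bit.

10

1908 = 11101110100
The topmost 1 is at position 10 (since 2^10 = 1024 ≤ 1908 < 2048).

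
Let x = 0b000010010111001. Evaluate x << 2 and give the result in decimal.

x = 0010010111001
shift left by 2 → 1001011100100 = 4836
(equivalently, 1209 × 2^2 = 1209 × 4)

4836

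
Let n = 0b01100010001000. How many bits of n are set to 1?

n = 1100010001000
Count the 1s: 1 + 1 + 1 + 1 = 4

4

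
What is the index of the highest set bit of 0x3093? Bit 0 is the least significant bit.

0x3093 = 11000010010011
The topmost 1 is at position 13 (since 2^13 = 8192 ≤ 12435 < 16384).

13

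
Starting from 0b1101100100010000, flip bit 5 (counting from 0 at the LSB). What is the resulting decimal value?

55600

x = 1101100100010000
bit 5 is currently 0; toggle it via x ^ (1 << 5) = x ^ 32
→ 1101100100110000 = 55600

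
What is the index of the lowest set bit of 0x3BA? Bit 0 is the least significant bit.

0x3BA = 1110111010
Trailing zeros: 1, so the lowest set bit is bit 1 (value 2).

1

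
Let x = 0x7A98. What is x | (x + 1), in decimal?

31385

x = 111101010011000 = 31384
x + 1 = 111101010011001
OR    = 111101010011001 = 31385
(x | (x + 1) sets the lowest cleared bit.)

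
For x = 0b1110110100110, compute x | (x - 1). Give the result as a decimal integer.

7591

x = 1110110100110 = 7590
x - 1 = 1110110100101
OR    = 1110110100111 = 7591
(x | (x - 1) sets all bits below the lowest set bit.)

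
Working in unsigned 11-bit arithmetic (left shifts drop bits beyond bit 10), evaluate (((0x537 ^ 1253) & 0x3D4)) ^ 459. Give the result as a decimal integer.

0x537 = 10100110111
1253 = 10011100101
→ ^ → 00111010010 = 466
0x3D4 = 01111010100
→ & → 00111010000 = 464
459 = 00111001011
→ ^ → 00000011011 = 27

27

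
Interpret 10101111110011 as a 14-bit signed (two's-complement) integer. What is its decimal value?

pattern = 10101111110011 (MSB is 1 ⇒ negative)
Invert: 01010000001100, add 1 → 01010000001101 = 5133, so the value is -5133.
(Equivalently: 11251 - 2^14 = 11251 - 16384 = -5133.)

-5133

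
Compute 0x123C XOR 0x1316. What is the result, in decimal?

0x123C = 1001000111100
0x1316 = 1001100010110
XOR → 0000100101010 = 298

298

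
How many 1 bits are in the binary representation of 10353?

6

10353 = 10100001110001
Count the 1s: 1 + 1 + 1 + 1 + 1 + 1 = 6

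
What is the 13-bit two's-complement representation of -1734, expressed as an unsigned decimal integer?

1734 in 13 bits: 0011011000110
Invert: 1100100111001
Add 1:  1100100111010 = 6458
(Check: 2^13 - 1734 = 8192 - 1734 = 6458.)

6458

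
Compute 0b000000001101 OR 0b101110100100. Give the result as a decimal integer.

a = 000000001101
b = 101110100100
 OR → 101110101101 = 2989

2989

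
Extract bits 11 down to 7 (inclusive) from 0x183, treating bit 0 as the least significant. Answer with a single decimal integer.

v = 0000110000011
Shift right by 7: 000011
Mask low 5 bits: 00011 = 3

3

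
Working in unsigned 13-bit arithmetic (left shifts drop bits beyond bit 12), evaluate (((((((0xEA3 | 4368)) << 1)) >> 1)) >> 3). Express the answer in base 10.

0xEA3 = 0111010100011
4368 = 1000100010000
→ | → 1111110110011 = 8115
→ << 1 (mod 2^13) → 1111101100110 = 8038
→ >> 1 → 0111110110011 = 4019
→ >> 3 → 0000111110110 = 502

502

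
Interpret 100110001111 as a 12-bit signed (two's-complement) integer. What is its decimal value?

-1649

pattern = 100110001111 (MSB is 1 ⇒ negative)
Invert: 011001110000, add 1 → 011001110001 = 1649, so the value is -1649.
(Equivalently: 2447 - 2^12 = 2447 - 4096 = -1649.)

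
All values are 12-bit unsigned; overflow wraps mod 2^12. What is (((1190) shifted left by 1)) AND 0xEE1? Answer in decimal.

2112

1190 = 010010100110
→ shifted left by 1 (mod 2^12) → 100101001100 = 2380
0xEE1 = 111011100001
→ AND → 100001000000 = 2112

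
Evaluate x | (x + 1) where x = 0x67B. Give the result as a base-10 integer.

1663

x = 11001111011 = 1659
x + 1 = 11001111100
OR    = 11001111111 = 1663
(x | (x + 1) sets the lowest cleared bit.)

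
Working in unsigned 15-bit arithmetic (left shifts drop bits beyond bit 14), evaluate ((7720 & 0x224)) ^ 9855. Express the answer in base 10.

9311

7720 = 001111000101000
0x224 = 000001000100100
→ & → 000001000100000 = 544
9855 = 010011001111111
→ ^ → 010010001011111 = 9311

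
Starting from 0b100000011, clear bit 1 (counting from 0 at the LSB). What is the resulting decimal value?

257

x = 100000011
bit 1 is currently 1; clear it via x & ~(1 << 1) = x & ~2
→ 100000001 = 257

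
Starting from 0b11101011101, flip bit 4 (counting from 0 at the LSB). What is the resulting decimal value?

1869

x = 11101011101
bit 4 is currently 1; toggle it via x ^ (1 << 4) = x ^ 16
→ 11101001101 = 1869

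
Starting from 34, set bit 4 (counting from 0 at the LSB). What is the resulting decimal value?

50

x = 000100010
bit 4 is currently 0; set it via x | (1 << 4) = x | 16
→ 000110010 = 50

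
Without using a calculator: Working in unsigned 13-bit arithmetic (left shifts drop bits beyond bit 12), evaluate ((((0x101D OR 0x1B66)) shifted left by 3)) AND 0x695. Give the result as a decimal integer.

656

0x101D = 1000000011101
0x1B66 = 1101101100110
→ OR → 1101101111111 = 7039
→ shifted left by 3 (mod 2^13) → 1101111111000 = 7160
0x695 = 0011010010101
→ AND → 0001010010000 = 656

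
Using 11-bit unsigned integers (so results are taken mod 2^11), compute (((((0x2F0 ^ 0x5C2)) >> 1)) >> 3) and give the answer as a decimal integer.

0x2F0 = 01011110000
0x5C2 = 10111000010
→ ^ → 11100110010 = 1842
→ >> 1 → 01110011001 = 921
→ >> 3 → 00001110011 = 115

115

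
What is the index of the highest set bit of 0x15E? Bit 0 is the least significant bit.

0x15E = 101011110
The topmost 1 is at position 8 (since 2^8 = 256 ≤ 350 < 512).

8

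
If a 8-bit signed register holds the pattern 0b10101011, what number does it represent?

-85

pattern = 10101011 (MSB is 1 ⇒ negative)
Invert: 01010100, add 1 → 01010101 = 85, so the value is -85.
(Equivalently: 171 - 2^8 = 171 - 256 = -85.)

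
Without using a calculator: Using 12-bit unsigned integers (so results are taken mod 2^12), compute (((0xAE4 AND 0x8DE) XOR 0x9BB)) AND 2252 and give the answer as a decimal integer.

76

0xAE4 = 101011100100
0x8DE = 100011011110
→ AND → 100011000100 = 2244
0x9BB = 100110111011
→ XOR → 000101111111 = 383
2252 = 100011001100
→ AND → 000001001100 = 76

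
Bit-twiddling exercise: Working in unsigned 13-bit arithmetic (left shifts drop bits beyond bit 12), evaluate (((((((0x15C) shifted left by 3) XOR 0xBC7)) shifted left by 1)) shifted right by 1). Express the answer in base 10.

0x15C = 0000101011100
→ shifted left by 3 (mod 2^13) → 0101011100000 = 2784
0xBC7 = 0101111000111
→ XOR → 0000100100111 = 295
→ shifted left by 1 (mod 2^13) → 0001001001110 = 590
→ shifted right by 1 → 0000100100111 = 295

295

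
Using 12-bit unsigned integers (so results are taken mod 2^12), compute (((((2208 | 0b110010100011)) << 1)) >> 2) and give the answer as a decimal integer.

2208 = 100010100000
0b110010100011 = 110010100011
→ | → 110010100011 = 3235
→ << 1 (mod 2^12) → 100101000110 = 2374
→ >> 2 → 001001010001 = 593

593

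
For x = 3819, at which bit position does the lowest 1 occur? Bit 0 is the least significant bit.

0

3819 = 111011101011
Trailing zeros: 0, so the lowest set bit is bit 0 (value 1).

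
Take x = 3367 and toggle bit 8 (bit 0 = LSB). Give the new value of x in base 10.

3111

x = 110100100111
bit 8 is currently 1; toggle it via x ^ (1 << 8) = x ^ 256
→ 110000100111 = 3111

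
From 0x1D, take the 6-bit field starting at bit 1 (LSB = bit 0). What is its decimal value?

14

v = 00000000011101
Shift right by 1: 0000000001110
Mask low 6 bits: 001110 = 14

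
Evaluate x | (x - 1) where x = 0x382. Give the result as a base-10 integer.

899

x = 1110000010 = 898
x - 1 = 1110000001
OR    = 1110000011 = 899
(x | (x - 1) sets all bits below the lowest set bit.)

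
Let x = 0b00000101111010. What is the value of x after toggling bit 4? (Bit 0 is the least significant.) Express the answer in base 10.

362

x = 00000101111010
bit 4 is currently 1; toggle it via x ^ (1 << 4) = x ^ 16
→ 00000101101010 = 362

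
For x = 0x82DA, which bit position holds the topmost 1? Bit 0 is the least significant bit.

15

0x82DA = 1000001011011010
The topmost 1 is at position 15 (since 2^15 = 32768 ≤ 33498 < 65536).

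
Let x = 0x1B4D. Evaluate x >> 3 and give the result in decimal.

0x1B4D = 1101101001101
shift right by 3 → 0001101101001 = 873
(equivalently, floor(6989 / 8))

873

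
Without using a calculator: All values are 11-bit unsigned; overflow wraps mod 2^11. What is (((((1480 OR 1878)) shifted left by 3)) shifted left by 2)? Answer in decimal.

960

1480 = 10111001000
1878 = 11101010110
→ OR → 11111011110 = 2014
→ shifted left by 3 (mod 2^11) → 11011110000 = 1776
→ shifted left by 2 (mod 2^11) → 01111000000 = 960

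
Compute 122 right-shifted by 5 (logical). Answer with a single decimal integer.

122 = 1111010
shift right by 5 → 0000011 = 3
(equivalently, floor(122 / 32))

3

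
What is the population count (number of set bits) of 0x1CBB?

0x1CBB = 1110010111011
Count the 1s: 1 + 1 + 1 + 1 + 1 + 1 + 1 + 1 + 1 = 9

9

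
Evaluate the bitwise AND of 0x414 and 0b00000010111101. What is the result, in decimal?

0x414 = 10000010100
b = 00010111101
AND → 00000010100 = 20

20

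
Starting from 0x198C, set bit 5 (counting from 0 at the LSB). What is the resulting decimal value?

6572

x = 1100110001100
bit 5 is currently 0; set it via x | (1 << 5) = x | 32
→ 1100110101100 = 6572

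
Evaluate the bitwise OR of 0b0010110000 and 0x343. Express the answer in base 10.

a = 0010110000
0x343 = 1101000011
 OR → 1111110011 = 1011

1011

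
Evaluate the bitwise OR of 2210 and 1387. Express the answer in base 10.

3563

2210 = 100010100010
1387 = 010101101011
 OR → 110111101011 = 3563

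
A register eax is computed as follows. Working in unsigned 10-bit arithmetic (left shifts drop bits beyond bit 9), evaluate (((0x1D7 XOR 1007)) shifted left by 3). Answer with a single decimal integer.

0x1D7 = 0111010111
1007 = 1111101111
→ XOR → 1000111000 = 568
→ shifted left by 3 (mod 2^10) → 0111000000 = 448

448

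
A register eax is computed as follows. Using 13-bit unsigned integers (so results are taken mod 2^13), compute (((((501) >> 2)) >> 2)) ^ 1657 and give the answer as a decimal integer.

501 = 0000111110101
→ >> 2 → 0000001111101 = 125
→ >> 2 → 0000000011111 = 31
1657 = 0011001111001
→ ^ → 0011001100110 = 1638

1638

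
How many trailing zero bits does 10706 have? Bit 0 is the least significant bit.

1

10706 = 10100111010010
Trailing zeros: 1, so the lowest set bit is bit 1 (value 2).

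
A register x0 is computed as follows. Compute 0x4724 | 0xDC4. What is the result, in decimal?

20452

0x4724 = 100011100100100
0xDC4 = 000110111000100
 OR → 100111111100100 = 20452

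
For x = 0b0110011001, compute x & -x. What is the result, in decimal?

x = 110011001 = 409
-x (two's complement) = …001100111
AND   = 000000001 = 1
(x & -x isolates the lowest set bit of x.)

1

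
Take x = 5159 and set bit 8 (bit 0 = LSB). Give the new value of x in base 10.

5415

x = 1010000100111
bit 8 is currently 0; set it via x | (1 << 8) = x | 256
→ 1010100100111 = 5415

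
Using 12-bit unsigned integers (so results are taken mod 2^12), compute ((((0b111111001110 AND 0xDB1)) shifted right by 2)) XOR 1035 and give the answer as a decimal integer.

1899

0b111111001110 = 111111001110
0xDB1 = 110110110001
→ AND → 110110000000 = 3456
→ shifted right by 2 → 001101100000 = 864
1035 = 010000001011
→ XOR → 011101101011 = 1899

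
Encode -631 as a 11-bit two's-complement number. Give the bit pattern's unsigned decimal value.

631 in 11 bits: 01001110111
Invert: 10110001000
Add 1:  10110001001 = 1417
(Check: 2^11 - 631 = 2048 - 631 = 1417.)

1417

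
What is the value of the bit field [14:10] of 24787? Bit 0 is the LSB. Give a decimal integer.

24

v = 110000011010011
Shift right by 10: 11000
Mask low 5 bits: 11000 = 24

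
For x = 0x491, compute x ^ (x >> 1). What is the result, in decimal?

x = 10010010001 = 1169
x>>1 = 01001001000
XOR  = 11011011001 = 1753
(x ^ (x >> 1) gives the standard binary-reflected Gray code of x.)

1753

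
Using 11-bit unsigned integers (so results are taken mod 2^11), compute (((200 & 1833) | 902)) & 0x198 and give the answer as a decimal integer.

200 = 00011001000
1833 = 11100101001
→ & → 00000001000 = 8
902 = 01110000110
→ | → 01110001110 = 910
0x198 = 00110011000
→ & → 00110001000 = 392

392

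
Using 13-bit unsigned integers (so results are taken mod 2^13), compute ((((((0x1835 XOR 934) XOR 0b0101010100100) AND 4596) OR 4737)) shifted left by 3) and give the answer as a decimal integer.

0x1835 = 1100000110101
934 = 0001110100110
→ XOR → 1101110010011 = 7059
0b0101010100100 = 0101010100100
→ XOR → 1000100110111 = 4407
4596 = 1000111110100
→ AND → 1000100110100 = 4404
4737 = 1001010000001
→ OR → 1001110110101 = 5045
→ shifted left by 3 (mod 2^13) → 1110110101000 = 7592

7592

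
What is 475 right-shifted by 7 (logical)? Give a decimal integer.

475 = 111011011
shift right by 7 → 000000011 = 3
(equivalently, floor(475 / 128))

3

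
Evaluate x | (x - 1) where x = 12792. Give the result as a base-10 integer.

x = 11000111111000 = 12792
x - 1 = 11000111110111
OR    = 11000111111111 = 12799
(x | (x - 1) sets all bits below the lowest set bit.)

12799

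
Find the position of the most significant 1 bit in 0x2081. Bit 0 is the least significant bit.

13

0x2081 = 10000010000001
The topmost 1 is at position 13 (since 2^13 = 8192 ≤ 8321 < 16384).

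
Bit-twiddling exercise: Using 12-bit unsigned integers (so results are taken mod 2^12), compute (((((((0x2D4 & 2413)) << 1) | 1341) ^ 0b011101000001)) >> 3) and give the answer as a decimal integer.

0x2D4 = 001011010100
2413 = 100101101101
→ & → 000001000100 = 68
→ << 1 (mod 2^12) → 000010001000 = 136
1341 = 010100111101
→ | → 010110111101 = 1469
0b011101000001 = 011101000001
→ ^ → 001011111100 = 764
→ >> 3 → 000001011111 = 95

95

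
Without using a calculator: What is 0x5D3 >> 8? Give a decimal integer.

0x5D3 = 10111010011
shift right by 8 → 00000000101 = 5
(equivalently, floor(1491 / 256))

5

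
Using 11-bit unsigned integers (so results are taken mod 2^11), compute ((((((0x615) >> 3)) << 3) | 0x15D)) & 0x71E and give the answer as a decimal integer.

0x615 = 11000010101
→ >> 3 → 00011000010 = 194
→ << 3 (mod 2^11) → 11000010000 = 1552
0x15D = 00101011101
→ | → 11101011101 = 1885
0x71E = 11100011110
→ & → 11100011100 = 1820

1820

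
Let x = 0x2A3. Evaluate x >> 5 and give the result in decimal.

21

0x2A3 = 1010100011
shift right by 5 → 0000010101 = 21
(equivalently, floor(675 / 32))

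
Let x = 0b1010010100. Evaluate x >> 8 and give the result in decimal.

x = 1010010100
shift right by 8 → 0000000010 = 2
(equivalently, floor(660 / 256))

2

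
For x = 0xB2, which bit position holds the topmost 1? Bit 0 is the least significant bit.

0xB2 = 10110010
The topmost 1 is at position 7 (since 2^7 = 128 ≤ 178 < 256).

7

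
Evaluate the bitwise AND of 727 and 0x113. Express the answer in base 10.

19

727 = 1011010111
0x113 = 0100010011
AND → 0000010011 = 19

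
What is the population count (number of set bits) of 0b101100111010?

7

n = 101100111010
Count the 1s: 1 + 1 + 1 + 1 + 1 + 1 + 1 = 7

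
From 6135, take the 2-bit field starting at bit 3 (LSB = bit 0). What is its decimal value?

v = 001011111110111
Shift right by 3: 001011111110
Mask low 2 bits: 10 = 2

2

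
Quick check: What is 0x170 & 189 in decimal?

0x170 = 101110000
189 = 010111101
AND → 000110000 = 48

48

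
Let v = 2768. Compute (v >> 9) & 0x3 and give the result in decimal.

1

v = 101011010000
Shift right by 9: 101
Mask low 2 bits: 01 = 1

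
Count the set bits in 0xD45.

0xD45 = 110101000101
Count the 1s: 1 + 1 + 1 + 1 + 1 + 1 = 6

6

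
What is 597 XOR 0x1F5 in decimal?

597 = 1001010101
0x1F5 = 0111110101
XOR → 1110100000 = 928

928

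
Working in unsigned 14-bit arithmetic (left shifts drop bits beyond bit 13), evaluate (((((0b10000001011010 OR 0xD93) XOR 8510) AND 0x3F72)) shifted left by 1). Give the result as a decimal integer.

0b10000001011010 = 10000001011010
0xD93 = 00110110010011
→ OR → 10110111011011 = 11739
8510 = 10000100111110
→ XOR → 00110011100101 = 3301
0x3F72 = 11111101110010
→ AND → 00110001100000 = 3168
→ shifted left by 1 (mod 2^14) → 01100011000000 = 6336

6336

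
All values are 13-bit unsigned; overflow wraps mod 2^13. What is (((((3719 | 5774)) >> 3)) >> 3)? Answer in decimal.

3719 = 0111010000111
5774 = 1011010001110
→ | → 1111010001111 = 7823
→ >> 3 → 0001111010001 = 977
→ >> 3 → 0000001111010 = 122

122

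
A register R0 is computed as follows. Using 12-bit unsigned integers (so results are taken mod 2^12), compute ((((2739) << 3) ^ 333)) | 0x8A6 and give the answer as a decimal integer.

2739 = 101010110011
→ << 3 (mod 2^12) → 010110011000 = 1432
333 = 000101001101
→ ^ → 010011010101 = 1237
0x8A6 = 100010100110
→ | → 110011110111 = 3319

3319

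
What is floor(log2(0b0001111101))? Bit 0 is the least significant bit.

6

0b0001111101 = 1111101
The topmost 1 is at position 6 (since 2^6 = 64 ≤ 125 < 128).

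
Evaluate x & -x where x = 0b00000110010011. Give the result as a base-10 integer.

x = 110010011 = 403
-x (two's complement) = …001101101
AND   = 000000001 = 1
(x & -x isolates the lowest set bit of x.)

1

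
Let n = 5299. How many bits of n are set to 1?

7

5299 = 1010010110011
Count the 1s: 1 + 1 + 1 + 1 + 1 + 1 + 1 = 7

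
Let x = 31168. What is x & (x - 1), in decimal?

x = 111100111000000 = 31168
x - 1 = 111100110111111
AND   = 111100110000000 = 31104
(x & (x - 1) clears the lowest set bit of x.)

31104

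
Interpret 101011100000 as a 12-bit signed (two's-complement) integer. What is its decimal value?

-1312

pattern = 101011100000 (MSB is 1 ⇒ negative)
Invert: 010100011111, add 1 → 010100100000 = 1312, so the value is -1312.
(Equivalently: 2784 - 2^12 = 2784 - 4096 = -1312.)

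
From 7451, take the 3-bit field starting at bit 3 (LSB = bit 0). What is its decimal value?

3

v = 001110100011011
Shift right by 3: 001110100011
Mask low 3 bits: 011 = 3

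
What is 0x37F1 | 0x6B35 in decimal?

32757

0x37F1 = 011011111110001
0x6B35 = 110101100110101
 OR → 111111111110101 = 32757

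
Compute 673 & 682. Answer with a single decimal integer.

673 = 1010100001
682 = 1010101010
AND → 1010100000 = 672

672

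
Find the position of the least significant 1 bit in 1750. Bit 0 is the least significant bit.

1

1750 = 11011010110
Trailing zeros: 1, so the lowest set bit is bit 1 (value 2).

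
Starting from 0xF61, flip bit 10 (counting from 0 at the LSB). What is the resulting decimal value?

2913

x = 111101100001
bit 10 is currently 1; toggle it via x ^ (1 << 10) = x ^ 1024
→ 101101100001 = 2913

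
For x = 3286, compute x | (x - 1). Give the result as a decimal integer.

x = 110011010110 = 3286
x - 1 = 110011010101
OR    = 110011010111 = 3287
(x | (x - 1) sets all bits below the lowest set bit.)

3287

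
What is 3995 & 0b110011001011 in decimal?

3995 = 111110011011
b = 110011001011
AND → 110010001011 = 3211

3211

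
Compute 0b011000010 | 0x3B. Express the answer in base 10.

a = 11000010
0x3B = 00111011
 OR → 11111011 = 251

251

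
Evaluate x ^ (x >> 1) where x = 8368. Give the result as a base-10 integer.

x = 10000010110000 = 8368
x>>1 = 01000001011000
XOR  = 11000011101000 = 12520
(x ^ (x >> 1) gives the standard binary-reflected Gray code of x.)

12520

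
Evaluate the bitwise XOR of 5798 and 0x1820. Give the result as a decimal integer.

3718

5798 = 1011010100110
0x1820 = 1100000100000
XOR → 0111010000110 = 3718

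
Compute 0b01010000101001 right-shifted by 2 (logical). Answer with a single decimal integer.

x = 1010000101001
shift right by 2 → 0010100001010 = 1290
(equivalently, floor(5161 / 4))

1290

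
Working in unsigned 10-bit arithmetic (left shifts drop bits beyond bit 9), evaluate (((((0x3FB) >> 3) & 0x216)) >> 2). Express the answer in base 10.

5

0x3FB = 1111111011
→ >> 3 → 0001111111 = 127
0x216 = 1000010110
→ & → 0000010110 = 22
→ >> 2 → 0000000101 = 5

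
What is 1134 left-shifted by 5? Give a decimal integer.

1134 = 0000010001101110
shift left by 5 → 1000110111000000 = 36288
(equivalently, 1134 × 2^5 = 1134 × 32)

36288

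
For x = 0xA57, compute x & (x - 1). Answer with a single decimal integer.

2646

x = 101001010111 = 2647
x - 1 = 101001010110
AND   = 101001010110 = 2646
(x & (x - 1) clears the lowest set bit of x.)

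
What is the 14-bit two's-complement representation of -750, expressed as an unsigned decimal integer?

15634

750 in 14 bits: 00001011101110
Invert: 11110100010001
Add 1:  11110100010010 = 15634
(Check: 2^14 - 750 = 16384 - 750 = 15634.)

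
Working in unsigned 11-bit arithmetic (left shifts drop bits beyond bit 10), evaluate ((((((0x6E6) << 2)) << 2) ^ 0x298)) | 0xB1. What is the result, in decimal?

1273

0x6E6 = 11011100110
→ << 2 (mod 2^11) → 01110011000 = 920
→ << 2 (mod 2^11) → 11001100000 = 1632
0x298 = 01010011000
→ ^ → 10011111000 = 1272
0xB1 = 00010110001
→ | → 10011111001 = 1273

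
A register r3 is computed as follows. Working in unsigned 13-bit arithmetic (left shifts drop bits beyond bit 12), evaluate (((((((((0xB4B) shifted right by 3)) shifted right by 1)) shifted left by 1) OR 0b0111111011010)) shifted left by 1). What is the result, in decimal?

0xB4B = 0101101001011
→ shifted right by 3 → 0000101101001 = 361
→ shifted right by 1 → 0000010110100 = 180
→ shifted left by 1 (mod 2^13) → 0000101101000 = 360
0b0111111011010 = 0111111011010
→ OR → 0111111111010 = 4090
→ shifted left by 1 (mod 2^13) → 1111111110100 = 8180

8180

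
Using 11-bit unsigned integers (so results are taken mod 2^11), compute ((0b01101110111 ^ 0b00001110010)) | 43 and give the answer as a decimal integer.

0b01101110111 = 01101110111
0b00001110010 = 00001110010
→ ^ → 01100000101 = 773
43 = 00000101011
→ | → 01100101111 = 815

815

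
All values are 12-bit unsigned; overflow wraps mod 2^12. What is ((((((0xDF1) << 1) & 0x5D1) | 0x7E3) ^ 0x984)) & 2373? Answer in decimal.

2117

0xDF1 = 110111110001
→ << 1 (mod 2^12) → 101111100010 = 3042
0x5D1 = 010111010001
→ & → 000111000000 = 448
0x7E3 = 011111100011
→ | → 011111100011 = 2019
0x984 = 100110000100
→ ^ → 111001100111 = 3687
2373 = 100101000101
→ & → 100001000101 = 2117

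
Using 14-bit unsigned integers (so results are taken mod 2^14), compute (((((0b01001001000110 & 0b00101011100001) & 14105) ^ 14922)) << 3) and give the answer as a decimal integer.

0b01001001000110 = 01001001000110
0b00101011100001 = 00101011100001
→ & → 00001001000000 = 576
14105 = 11011100011001
→ & → 00001000000000 = 512
14922 = 11101001001010
→ ^ → 11100001001010 = 14410
→ << 3 (mod 2^14) → 00001001010000 = 592

592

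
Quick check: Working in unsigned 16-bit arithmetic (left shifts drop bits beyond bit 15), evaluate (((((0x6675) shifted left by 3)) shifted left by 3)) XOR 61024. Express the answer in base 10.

29472

0x6675 = 0110011001110101
→ shifted left by 3 (mod 2^16) → 0011001110101000 = 13224
→ shifted left by 3 (mod 2^16) → 1001110101000000 = 40256
61024 = 1110111001100000
→ XOR → 0111001100100000 = 29472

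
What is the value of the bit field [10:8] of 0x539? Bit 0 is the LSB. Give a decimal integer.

v = 00010100111001
Shift right by 8: 000101
Mask low 3 bits: 101 = 5

5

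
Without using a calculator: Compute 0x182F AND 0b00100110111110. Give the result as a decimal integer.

2094

0x182F = 1100000101111
b = 0100110111110
AND → 0100000101110 = 2094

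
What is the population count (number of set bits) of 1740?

6

1740 = 11011001100
Count the 1s: 1 + 1 + 1 + 1 + 1 + 1 = 6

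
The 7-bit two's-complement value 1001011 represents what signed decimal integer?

pattern = 1001011 (MSB is 1 ⇒ negative)
Invert: 0110100, add 1 → 0110101 = 53, so the value is -53.
(Equivalently: 75 - 2^7 = 75 - 128 = -53.)

-53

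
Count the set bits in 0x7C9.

0x7C9 = 11111001001
Count the 1s: 1 + 1 + 1 + 1 + 1 + 1 + 1 = 7

7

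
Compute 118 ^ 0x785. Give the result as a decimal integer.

2035

118 = 00001110110
0x785 = 11110000101
XOR → 11111110011 = 2035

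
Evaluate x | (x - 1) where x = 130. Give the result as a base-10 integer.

131

x = 10000010 = 130
x - 1 = 10000001
OR    = 10000011 = 131
(x | (x - 1) sets all bits below the lowest set bit.)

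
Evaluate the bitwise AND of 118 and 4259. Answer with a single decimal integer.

118 = 0000001110110
4259 = 1000010100011
AND → 0000000100010 = 34

34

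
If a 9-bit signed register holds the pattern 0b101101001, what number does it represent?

-151

pattern = 101101001 (MSB is 1 ⇒ negative)
Invert: 010010110, add 1 → 010010111 = 151, so the value is -151.
(Equivalently: 361 - 2^9 = 361 - 512 = -151.)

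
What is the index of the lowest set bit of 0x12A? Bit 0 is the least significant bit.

0x12A = 100101010
Trailing zeros: 1, so the lowest set bit is bit 1 (value 2).

1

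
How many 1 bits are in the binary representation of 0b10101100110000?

n = 10101100110000
Count the 1s: 1 + 1 + 1 + 1 + 1 + 1 = 6

6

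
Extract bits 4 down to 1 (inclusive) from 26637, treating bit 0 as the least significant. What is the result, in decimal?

v = 110100000001101
Shift right by 1: 11010000000110
Mask low 4 bits: 0110 = 6

6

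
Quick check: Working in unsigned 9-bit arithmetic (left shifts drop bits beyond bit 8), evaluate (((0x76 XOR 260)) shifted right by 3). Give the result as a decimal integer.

46

0x76 = 001110110
260 = 100000100
→ XOR → 101110010 = 370
→ shifted right by 3 → 000101110 = 46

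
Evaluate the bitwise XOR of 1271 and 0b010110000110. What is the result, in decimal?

1271 = 10011110111
b = 10110000110
XOR → 00101110001 = 369

369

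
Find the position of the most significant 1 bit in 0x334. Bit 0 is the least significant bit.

9

0x334 = 1100110100
The topmost 1 is at position 9 (since 2^9 = 512 ≤ 820 < 1024).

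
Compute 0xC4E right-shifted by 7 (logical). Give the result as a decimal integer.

0xC4E = 110001001110
shift right by 7 → 000000011000 = 24
(equivalently, floor(3150 / 128))

24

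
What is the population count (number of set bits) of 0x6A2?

5

0x6A2 = 11010100010
Count the 1s: 1 + 1 + 1 + 1 + 1 = 5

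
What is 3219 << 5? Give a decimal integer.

3219 = 00000110010010011
shift left by 5 → 11001001001100000 = 103008
(equivalently, 3219 × 2^5 = 3219 × 32)

103008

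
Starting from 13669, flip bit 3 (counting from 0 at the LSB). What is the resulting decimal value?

x = 011010101100101
bit 3 is currently 0; toggle it via x ^ (1 << 3) = x ^ 8
→ 011010101101101 = 13677

13677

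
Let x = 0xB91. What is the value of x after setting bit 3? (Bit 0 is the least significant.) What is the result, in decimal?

x = 0101110010001
bit 3 is currently 0; set it via x | (1 << 3) = x | 8
→ 0101110011001 = 2969

2969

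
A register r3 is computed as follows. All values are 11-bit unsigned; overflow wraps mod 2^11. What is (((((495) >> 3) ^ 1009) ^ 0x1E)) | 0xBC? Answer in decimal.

1022

495 = 00111101111
→ >> 3 → 00000111101 = 61
1009 = 01111110001
→ ^ → 01111001100 = 972
0x1E = 00000011110
→ ^ → 01111010010 = 978
0xBC = 00010111100
→ | → 01111111110 = 1022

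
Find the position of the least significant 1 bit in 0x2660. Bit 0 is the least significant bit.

0x2660 = 10011001100000
Trailing zeros: 5, so the lowest set bit is bit 5 (value 32).

5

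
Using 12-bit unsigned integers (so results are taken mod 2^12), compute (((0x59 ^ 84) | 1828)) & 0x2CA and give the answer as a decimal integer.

520

0x59 = 000001011001
84 = 000001010100
→ ^ → 000000001101 = 13
1828 = 011100100100
→ | → 011100101101 = 1837
0x2CA = 001011001010
→ & → 001000001000 = 520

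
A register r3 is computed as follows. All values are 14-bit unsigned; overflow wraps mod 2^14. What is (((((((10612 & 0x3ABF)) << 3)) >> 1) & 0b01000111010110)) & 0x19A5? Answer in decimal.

128

10612 = 10100101110100
0x3ABF = 11101010111111
→ & → 10100000110100 = 10292
→ << 3 (mod 2^14) → 00000110100000 = 416
→ >> 1 → 00000011010000 = 208
0b01000111010110 = 01000111010110
→ & → 00000011010000 = 208
0x19A5 = 01100110100101
→ & → 00000010000000 = 128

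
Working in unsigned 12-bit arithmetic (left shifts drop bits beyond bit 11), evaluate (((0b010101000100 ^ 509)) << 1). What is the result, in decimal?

2418

0b010101000100 = 010101000100
509 = 000111111101
→ ^ → 010010111001 = 1209
→ << 1 (mod 2^12) → 100101110010 = 2418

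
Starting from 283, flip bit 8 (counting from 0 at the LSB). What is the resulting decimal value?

27

x = 100011011
bit 8 is currently 1; toggle it via x ^ (1 << 8) = x ^ 256
→ 000011011 = 27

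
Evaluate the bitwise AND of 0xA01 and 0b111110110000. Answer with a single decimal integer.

0xA01 = 101000000001
b = 111110110000
AND → 101000000000 = 2560

2560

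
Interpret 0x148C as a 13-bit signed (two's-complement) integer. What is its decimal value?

pattern = 1010010001100 (MSB is 1 ⇒ negative)
Invert: 0101101110011, add 1 → 0101101110100 = 2932, so the value is -2932.
(Equivalently: 5260 - 2^13 = 5260 - 8192 = -2932.)

-2932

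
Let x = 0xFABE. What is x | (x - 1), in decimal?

64191

x = 1111101010111110 = 64190
x - 1 = 1111101010111101
OR    = 1111101010111111 = 64191
(x | (x - 1) sets all bits below the lowest set bit.)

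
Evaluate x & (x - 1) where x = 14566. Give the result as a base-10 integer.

14564

x = 11100011100110 = 14566
x - 1 = 11100011100101
AND   = 11100011100100 = 14564
(x & (x - 1) clears the lowest set bit of x.)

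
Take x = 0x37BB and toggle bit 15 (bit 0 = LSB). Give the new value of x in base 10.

x = 0011011110111011
bit 15 is currently 0; toggle it via x ^ (1 << 15) = x ^ 32768
→ 1011011110111011 = 47035

47035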